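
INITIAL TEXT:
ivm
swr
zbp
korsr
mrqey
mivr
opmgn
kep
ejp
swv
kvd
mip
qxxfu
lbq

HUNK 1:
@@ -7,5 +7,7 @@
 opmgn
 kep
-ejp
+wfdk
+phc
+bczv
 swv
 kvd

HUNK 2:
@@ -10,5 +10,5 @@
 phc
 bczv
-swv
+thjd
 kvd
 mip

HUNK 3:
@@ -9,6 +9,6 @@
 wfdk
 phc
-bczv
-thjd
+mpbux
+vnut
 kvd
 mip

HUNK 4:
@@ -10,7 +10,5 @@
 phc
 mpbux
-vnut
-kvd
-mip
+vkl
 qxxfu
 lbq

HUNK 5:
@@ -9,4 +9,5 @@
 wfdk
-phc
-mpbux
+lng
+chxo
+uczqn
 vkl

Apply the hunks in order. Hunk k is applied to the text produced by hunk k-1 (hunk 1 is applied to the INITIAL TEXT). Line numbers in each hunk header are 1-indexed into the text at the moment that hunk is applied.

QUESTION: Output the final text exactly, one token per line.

Hunk 1: at line 7 remove [ejp] add [wfdk,phc,bczv] -> 16 lines: ivm swr zbp korsr mrqey mivr opmgn kep wfdk phc bczv swv kvd mip qxxfu lbq
Hunk 2: at line 10 remove [swv] add [thjd] -> 16 lines: ivm swr zbp korsr mrqey mivr opmgn kep wfdk phc bczv thjd kvd mip qxxfu lbq
Hunk 3: at line 9 remove [bczv,thjd] add [mpbux,vnut] -> 16 lines: ivm swr zbp korsr mrqey mivr opmgn kep wfdk phc mpbux vnut kvd mip qxxfu lbq
Hunk 4: at line 10 remove [vnut,kvd,mip] add [vkl] -> 14 lines: ivm swr zbp korsr mrqey mivr opmgn kep wfdk phc mpbux vkl qxxfu lbq
Hunk 5: at line 9 remove [phc,mpbux] add [lng,chxo,uczqn] -> 15 lines: ivm swr zbp korsr mrqey mivr opmgn kep wfdk lng chxo uczqn vkl qxxfu lbq

Answer: ivm
swr
zbp
korsr
mrqey
mivr
opmgn
kep
wfdk
lng
chxo
uczqn
vkl
qxxfu
lbq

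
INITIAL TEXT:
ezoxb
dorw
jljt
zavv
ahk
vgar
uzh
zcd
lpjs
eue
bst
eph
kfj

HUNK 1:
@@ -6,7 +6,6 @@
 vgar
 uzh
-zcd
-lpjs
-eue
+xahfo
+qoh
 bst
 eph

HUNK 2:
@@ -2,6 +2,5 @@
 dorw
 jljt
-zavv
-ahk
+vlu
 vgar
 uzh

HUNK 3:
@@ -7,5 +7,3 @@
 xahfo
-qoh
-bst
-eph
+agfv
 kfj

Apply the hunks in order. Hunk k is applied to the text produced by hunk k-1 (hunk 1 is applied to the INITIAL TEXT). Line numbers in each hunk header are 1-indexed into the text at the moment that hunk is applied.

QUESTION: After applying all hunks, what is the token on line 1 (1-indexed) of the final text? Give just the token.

Answer: ezoxb

Derivation:
Hunk 1: at line 6 remove [zcd,lpjs,eue] add [xahfo,qoh] -> 12 lines: ezoxb dorw jljt zavv ahk vgar uzh xahfo qoh bst eph kfj
Hunk 2: at line 2 remove [zavv,ahk] add [vlu] -> 11 lines: ezoxb dorw jljt vlu vgar uzh xahfo qoh bst eph kfj
Hunk 3: at line 7 remove [qoh,bst,eph] add [agfv] -> 9 lines: ezoxb dorw jljt vlu vgar uzh xahfo agfv kfj
Final line 1: ezoxb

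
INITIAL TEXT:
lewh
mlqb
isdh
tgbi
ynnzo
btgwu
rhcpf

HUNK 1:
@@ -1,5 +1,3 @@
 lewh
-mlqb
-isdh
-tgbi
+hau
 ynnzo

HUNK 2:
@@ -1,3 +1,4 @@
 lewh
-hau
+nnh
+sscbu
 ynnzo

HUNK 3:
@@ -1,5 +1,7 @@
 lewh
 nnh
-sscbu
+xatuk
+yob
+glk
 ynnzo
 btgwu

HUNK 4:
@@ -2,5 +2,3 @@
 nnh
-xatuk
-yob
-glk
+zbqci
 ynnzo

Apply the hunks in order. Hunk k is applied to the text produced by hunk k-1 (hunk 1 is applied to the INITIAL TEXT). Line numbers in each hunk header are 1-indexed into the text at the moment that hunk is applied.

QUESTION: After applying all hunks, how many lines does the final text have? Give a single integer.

Hunk 1: at line 1 remove [mlqb,isdh,tgbi] add [hau] -> 5 lines: lewh hau ynnzo btgwu rhcpf
Hunk 2: at line 1 remove [hau] add [nnh,sscbu] -> 6 lines: lewh nnh sscbu ynnzo btgwu rhcpf
Hunk 3: at line 1 remove [sscbu] add [xatuk,yob,glk] -> 8 lines: lewh nnh xatuk yob glk ynnzo btgwu rhcpf
Hunk 4: at line 2 remove [xatuk,yob,glk] add [zbqci] -> 6 lines: lewh nnh zbqci ynnzo btgwu rhcpf
Final line count: 6

Answer: 6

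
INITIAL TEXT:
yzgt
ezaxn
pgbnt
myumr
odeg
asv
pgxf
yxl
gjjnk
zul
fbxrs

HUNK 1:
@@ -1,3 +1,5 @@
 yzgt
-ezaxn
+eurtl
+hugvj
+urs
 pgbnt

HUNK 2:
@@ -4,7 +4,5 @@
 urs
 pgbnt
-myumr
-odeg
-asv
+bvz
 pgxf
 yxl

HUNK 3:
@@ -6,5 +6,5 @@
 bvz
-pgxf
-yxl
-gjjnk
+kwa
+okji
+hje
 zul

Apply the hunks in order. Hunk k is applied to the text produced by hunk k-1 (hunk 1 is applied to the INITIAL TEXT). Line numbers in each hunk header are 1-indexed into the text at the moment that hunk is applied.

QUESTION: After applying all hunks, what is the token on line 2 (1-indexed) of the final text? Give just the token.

Answer: eurtl

Derivation:
Hunk 1: at line 1 remove [ezaxn] add [eurtl,hugvj,urs] -> 13 lines: yzgt eurtl hugvj urs pgbnt myumr odeg asv pgxf yxl gjjnk zul fbxrs
Hunk 2: at line 4 remove [myumr,odeg,asv] add [bvz] -> 11 lines: yzgt eurtl hugvj urs pgbnt bvz pgxf yxl gjjnk zul fbxrs
Hunk 3: at line 6 remove [pgxf,yxl,gjjnk] add [kwa,okji,hje] -> 11 lines: yzgt eurtl hugvj urs pgbnt bvz kwa okji hje zul fbxrs
Final line 2: eurtl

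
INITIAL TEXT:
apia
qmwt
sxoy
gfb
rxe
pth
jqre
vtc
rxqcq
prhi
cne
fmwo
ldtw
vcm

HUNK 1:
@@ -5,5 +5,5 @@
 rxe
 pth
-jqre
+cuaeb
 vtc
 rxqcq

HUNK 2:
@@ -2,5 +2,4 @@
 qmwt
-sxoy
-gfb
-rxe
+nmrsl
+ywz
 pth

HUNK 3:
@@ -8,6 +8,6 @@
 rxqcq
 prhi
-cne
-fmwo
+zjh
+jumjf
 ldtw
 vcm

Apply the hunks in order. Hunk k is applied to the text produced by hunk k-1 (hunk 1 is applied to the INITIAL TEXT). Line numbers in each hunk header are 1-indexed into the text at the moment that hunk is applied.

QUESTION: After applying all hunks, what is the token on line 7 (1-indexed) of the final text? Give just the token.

Hunk 1: at line 5 remove [jqre] add [cuaeb] -> 14 lines: apia qmwt sxoy gfb rxe pth cuaeb vtc rxqcq prhi cne fmwo ldtw vcm
Hunk 2: at line 2 remove [sxoy,gfb,rxe] add [nmrsl,ywz] -> 13 lines: apia qmwt nmrsl ywz pth cuaeb vtc rxqcq prhi cne fmwo ldtw vcm
Hunk 3: at line 8 remove [cne,fmwo] add [zjh,jumjf] -> 13 lines: apia qmwt nmrsl ywz pth cuaeb vtc rxqcq prhi zjh jumjf ldtw vcm
Final line 7: vtc

Answer: vtc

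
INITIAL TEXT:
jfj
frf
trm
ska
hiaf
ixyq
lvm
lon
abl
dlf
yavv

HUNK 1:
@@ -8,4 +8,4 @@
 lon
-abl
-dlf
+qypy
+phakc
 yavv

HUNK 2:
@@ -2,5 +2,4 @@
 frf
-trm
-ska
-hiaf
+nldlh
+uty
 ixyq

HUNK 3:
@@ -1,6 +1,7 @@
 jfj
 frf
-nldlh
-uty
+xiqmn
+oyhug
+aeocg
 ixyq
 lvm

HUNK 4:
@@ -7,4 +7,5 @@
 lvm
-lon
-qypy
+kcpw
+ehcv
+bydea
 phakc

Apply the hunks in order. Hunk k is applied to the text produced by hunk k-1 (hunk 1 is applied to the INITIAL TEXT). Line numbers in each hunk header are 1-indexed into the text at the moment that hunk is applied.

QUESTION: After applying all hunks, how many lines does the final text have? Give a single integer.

Answer: 12

Derivation:
Hunk 1: at line 8 remove [abl,dlf] add [qypy,phakc] -> 11 lines: jfj frf trm ska hiaf ixyq lvm lon qypy phakc yavv
Hunk 2: at line 2 remove [trm,ska,hiaf] add [nldlh,uty] -> 10 lines: jfj frf nldlh uty ixyq lvm lon qypy phakc yavv
Hunk 3: at line 1 remove [nldlh,uty] add [xiqmn,oyhug,aeocg] -> 11 lines: jfj frf xiqmn oyhug aeocg ixyq lvm lon qypy phakc yavv
Hunk 4: at line 7 remove [lon,qypy] add [kcpw,ehcv,bydea] -> 12 lines: jfj frf xiqmn oyhug aeocg ixyq lvm kcpw ehcv bydea phakc yavv
Final line count: 12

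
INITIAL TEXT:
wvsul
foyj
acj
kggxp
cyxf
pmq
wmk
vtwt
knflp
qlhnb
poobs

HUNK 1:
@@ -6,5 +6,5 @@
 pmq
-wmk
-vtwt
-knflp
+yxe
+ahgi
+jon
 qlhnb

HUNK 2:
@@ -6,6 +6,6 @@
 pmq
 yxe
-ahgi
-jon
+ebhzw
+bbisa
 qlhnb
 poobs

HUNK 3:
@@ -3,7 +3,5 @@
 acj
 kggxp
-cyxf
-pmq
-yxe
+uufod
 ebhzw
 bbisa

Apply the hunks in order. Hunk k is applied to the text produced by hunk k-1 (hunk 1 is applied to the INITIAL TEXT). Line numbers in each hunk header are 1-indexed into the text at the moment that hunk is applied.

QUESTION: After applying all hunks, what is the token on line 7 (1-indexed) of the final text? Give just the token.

Answer: bbisa

Derivation:
Hunk 1: at line 6 remove [wmk,vtwt,knflp] add [yxe,ahgi,jon] -> 11 lines: wvsul foyj acj kggxp cyxf pmq yxe ahgi jon qlhnb poobs
Hunk 2: at line 6 remove [ahgi,jon] add [ebhzw,bbisa] -> 11 lines: wvsul foyj acj kggxp cyxf pmq yxe ebhzw bbisa qlhnb poobs
Hunk 3: at line 3 remove [cyxf,pmq,yxe] add [uufod] -> 9 lines: wvsul foyj acj kggxp uufod ebhzw bbisa qlhnb poobs
Final line 7: bbisa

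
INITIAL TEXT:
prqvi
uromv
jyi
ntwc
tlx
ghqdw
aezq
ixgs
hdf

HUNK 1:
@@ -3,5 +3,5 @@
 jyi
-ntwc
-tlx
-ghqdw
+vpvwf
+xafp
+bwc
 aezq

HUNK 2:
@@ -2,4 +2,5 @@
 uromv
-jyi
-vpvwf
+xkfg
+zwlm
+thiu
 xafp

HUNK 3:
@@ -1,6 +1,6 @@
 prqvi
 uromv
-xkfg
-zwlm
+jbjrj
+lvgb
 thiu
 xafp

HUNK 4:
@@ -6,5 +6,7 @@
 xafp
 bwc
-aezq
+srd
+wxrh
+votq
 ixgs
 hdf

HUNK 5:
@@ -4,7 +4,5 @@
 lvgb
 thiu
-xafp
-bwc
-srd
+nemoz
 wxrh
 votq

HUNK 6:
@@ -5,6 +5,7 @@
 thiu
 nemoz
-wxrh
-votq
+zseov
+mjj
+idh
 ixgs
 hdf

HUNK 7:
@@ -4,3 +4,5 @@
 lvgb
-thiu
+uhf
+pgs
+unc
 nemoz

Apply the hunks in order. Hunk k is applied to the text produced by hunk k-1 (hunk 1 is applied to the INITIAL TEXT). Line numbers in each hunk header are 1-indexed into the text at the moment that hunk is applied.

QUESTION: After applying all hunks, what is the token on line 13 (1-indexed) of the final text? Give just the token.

Answer: hdf

Derivation:
Hunk 1: at line 3 remove [ntwc,tlx,ghqdw] add [vpvwf,xafp,bwc] -> 9 lines: prqvi uromv jyi vpvwf xafp bwc aezq ixgs hdf
Hunk 2: at line 2 remove [jyi,vpvwf] add [xkfg,zwlm,thiu] -> 10 lines: prqvi uromv xkfg zwlm thiu xafp bwc aezq ixgs hdf
Hunk 3: at line 1 remove [xkfg,zwlm] add [jbjrj,lvgb] -> 10 lines: prqvi uromv jbjrj lvgb thiu xafp bwc aezq ixgs hdf
Hunk 4: at line 6 remove [aezq] add [srd,wxrh,votq] -> 12 lines: prqvi uromv jbjrj lvgb thiu xafp bwc srd wxrh votq ixgs hdf
Hunk 5: at line 4 remove [xafp,bwc,srd] add [nemoz] -> 10 lines: prqvi uromv jbjrj lvgb thiu nemoz wxrh votq ixgs hdf
Hunk 6: at line 5 remove [wxrh,votq] add [zseov,mjj,idh] -> 11 lines: prqvi uromv jbjrj lvgb thiu nemoz zseov mjj idh ixgs hdf
Hunk 7: at line 4 remove [thiu] add [uhf,pgs,unc] -> 13 lines: prqvi uromv jbjrj lvgb uhf pgs unc nemoz zseov mjj idh ixgs hdf
Final line 13: hdf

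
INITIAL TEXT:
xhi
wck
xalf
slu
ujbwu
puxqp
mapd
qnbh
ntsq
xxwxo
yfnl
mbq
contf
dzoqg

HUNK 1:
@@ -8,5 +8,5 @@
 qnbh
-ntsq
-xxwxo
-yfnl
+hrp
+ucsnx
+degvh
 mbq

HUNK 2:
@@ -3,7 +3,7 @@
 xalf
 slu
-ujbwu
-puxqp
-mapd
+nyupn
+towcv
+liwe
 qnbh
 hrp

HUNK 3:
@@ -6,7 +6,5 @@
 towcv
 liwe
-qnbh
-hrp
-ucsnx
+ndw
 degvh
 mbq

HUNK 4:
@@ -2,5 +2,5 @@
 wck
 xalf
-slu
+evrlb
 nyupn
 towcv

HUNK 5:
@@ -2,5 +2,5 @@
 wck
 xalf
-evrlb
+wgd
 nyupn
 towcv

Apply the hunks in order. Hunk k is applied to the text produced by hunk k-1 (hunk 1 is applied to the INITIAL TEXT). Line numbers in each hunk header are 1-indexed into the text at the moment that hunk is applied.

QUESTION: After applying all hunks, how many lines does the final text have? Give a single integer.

Hunk 1: at line 8 remove [ntsq,xxwxo,yfnl] add [hrp,ucsnx,degvh] -> 14 lines: xhi wck xalf slu ujbwu puxqp mapd qnbh hrp ucsnx degvh mbq contf dzoqg
Hunk 2: at line 3 remove [ujbwu,puxqp,mapd] add [nyupn,towcv,liwe] -> 14 lines: xhi wck xalf slu nyupn towcv liwe qnbh hrp ucsnx degvh mbq contf dzoqg
Hunk 3: at line 6 remove [qnbh,hrp,ucsnx] add [ndw] -> 12 lines: xhi wck xalf slu nyupn towcv liwe ndw degvh mbq contf dzoqg
Hunk 4: at line 2 remove [slu] add [evrlb] -> 12 lines: xhi wck xalf evrlb nyupn towcv liwe ndw degvh mbq contf dzoqg
Hunk 5: at line 2 remove [evrlb] add [wgd] -> 12 lines: xhi wck xalf wgd nyupn towcv liwe ndw degvh mbq contf dzoqg
Final line count: 12

Answer: 12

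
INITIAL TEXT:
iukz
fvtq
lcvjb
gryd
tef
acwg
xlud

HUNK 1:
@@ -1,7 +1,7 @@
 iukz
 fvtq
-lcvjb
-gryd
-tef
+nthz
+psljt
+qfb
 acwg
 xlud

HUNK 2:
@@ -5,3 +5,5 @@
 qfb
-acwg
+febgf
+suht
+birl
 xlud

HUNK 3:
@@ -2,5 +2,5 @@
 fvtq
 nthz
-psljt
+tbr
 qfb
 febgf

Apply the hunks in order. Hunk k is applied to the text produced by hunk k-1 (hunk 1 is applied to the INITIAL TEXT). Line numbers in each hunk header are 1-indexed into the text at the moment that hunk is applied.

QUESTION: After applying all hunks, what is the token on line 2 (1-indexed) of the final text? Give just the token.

Answer: fvtq

Derivation:
Hunk 1: at line 1 remove [lcvjb,gryd,tef] add [nthz,psljt,qfb] -> 7 lines: iukz fvtq nthz psljt qfb acwg xlud
Hunk 2: at line 5 remove [acwg] add [febgf,suht,birl] -> 9 lines: iukz fvtq nthz psljt qfb febgf suht birl xlud
Hunk 3: at line 2 remove [psljt] add [tbr] -> 9 lines: iukz fvtq nthz tbr qfb febgf suht birl xlud
Final line 2: fvtq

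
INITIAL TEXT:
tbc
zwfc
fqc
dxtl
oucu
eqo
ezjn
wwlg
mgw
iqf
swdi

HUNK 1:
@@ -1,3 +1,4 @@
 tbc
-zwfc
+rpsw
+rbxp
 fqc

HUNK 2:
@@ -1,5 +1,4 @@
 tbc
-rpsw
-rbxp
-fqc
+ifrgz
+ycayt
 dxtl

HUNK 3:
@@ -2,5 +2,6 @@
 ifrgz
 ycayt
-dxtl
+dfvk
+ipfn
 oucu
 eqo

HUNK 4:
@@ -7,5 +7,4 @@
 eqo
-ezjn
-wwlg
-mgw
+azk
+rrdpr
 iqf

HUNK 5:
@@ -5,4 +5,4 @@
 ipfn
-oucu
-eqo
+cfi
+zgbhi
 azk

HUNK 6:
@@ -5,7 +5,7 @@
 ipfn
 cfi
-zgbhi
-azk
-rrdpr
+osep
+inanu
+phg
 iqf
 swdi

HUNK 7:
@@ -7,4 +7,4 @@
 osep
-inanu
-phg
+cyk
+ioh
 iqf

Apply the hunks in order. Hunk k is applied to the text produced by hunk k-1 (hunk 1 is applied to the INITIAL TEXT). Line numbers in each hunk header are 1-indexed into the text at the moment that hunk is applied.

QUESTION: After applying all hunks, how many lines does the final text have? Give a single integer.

Answer: 11

Derivation:
Hunk 1: at line 1 remove [zwfc] add [rpsw,rbxp] -> 12 lines: tbc rpsw rbxp fqc dxtl oucu eqo ezjn wwlg mgw iqf swdi
Hunk 2: at line 1 remove [rpsw,rbxp,fqc] add [ifrgz,ycayt] -> 11 lines: tbc ifrgz ycayt dxtl oucu eqo ezjn wwlg mgw iqf swdi
Hunk 3: at line 2 remove [dxtl] add [dfvk,ipfn] -> 12 lines: tbc ifrgz ycayt dfvk ipfn oucu eqo ezjn wwlg mgw iqf swdi
Hunk 4: at line 7 remove [ezjn,wwlg,mgw] add [azk,rrdpr] -> 11 lines: tbc ifrgz ycayt dfvk ipfn oucu eqo azk rrdpr iqf swdi
Hunk 5: at line 5 remove [oucu,eqo] add [cfi,zgbhi] -> 11 lines: tbc ifrgz ycayt dfvk ipfn cfi zgbhi azk rrdpr iqf swdi
Hunk 6: at line 5 remove [zgbhi,azk,rrdpr] add [osep,inanu,phg] -> 11 lines: tbc ifrgz ycayt dfvk ipfn cfi osep inanu phg iqf swdi
Hunk 7: at line 7 remove [inanu,phg] add [cyk,ioh] -> 11 lines: tbc ifrgz ycayt dfvk ipfn cfi osep cyk ioh iqf swdi
Final line count: 11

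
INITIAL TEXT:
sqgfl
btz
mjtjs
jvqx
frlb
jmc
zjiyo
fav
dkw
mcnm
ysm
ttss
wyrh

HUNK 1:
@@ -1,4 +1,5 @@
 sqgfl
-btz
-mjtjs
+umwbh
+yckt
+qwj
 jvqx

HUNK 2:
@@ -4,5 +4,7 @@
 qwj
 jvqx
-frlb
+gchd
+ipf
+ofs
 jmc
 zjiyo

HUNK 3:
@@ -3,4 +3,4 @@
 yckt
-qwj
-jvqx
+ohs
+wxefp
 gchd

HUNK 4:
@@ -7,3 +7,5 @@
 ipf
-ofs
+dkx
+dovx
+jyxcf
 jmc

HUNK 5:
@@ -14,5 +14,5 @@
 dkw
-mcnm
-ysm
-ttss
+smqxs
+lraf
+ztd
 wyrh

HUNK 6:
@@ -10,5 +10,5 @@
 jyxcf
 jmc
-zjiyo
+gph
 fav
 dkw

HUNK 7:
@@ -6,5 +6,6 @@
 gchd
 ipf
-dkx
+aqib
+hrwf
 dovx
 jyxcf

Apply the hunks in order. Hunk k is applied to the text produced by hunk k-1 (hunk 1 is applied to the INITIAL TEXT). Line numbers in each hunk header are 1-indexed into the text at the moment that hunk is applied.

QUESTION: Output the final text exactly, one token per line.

Hunk 1: at line 1 remove [btz,mjtjs] add [umwbh,yckt,qwj] -> 14 lines: sqgfl umwbh yckt qwj jvqx frlb jmc zjiyo fav dkw mcnm ysm ttss wyrh
Hunk 2: at line 4 remove [frlb] add [gchd,ipf,ofs] -> 16 lines: sqgfl umwbh yckt qwj jvqx gchd ipf ofs jmc zjiyo fav dkw mcnm ysm ttss wyrh
Hunk 3: at line 3 remove [qwj,jvqx] add [ohs,wxefp] -> 16 lines: sqgfl umwbh yckt ohs wxefp gchd ipf ofs jmc zjiyo fav dkw mcnm ysm ttss wyrh
Hunk 4: at line 7 remove [ofs] add [dkx,dovx,jyxcf] -> 18 lines: sqgfl umwbh yckt ohs wxefp gchd ipf dkx dovx jyxcf jmc zjiyo fav dkw mcnm ysm ttss wyrh
Hunk 5: at line 14 remove [mcnm,ysm,ttss] add [smqxs,lraf,ztd] -> 18 lines: sqgfl umwbh yckt ohs wxefp gchd ipf dkx dovx jyxcf jmc zjiyo fav dkw smqxs lraf ztd wyrh
Hunk 6: at line 10 remove [zjiyo] add [gph] -> 18 lines: sqgfl umwbh yckt ohs wxefp gchd ipf dkx dovx jyxcf jmc gph fav dkw smqxs lraf ztd wyrh
Hunk 7: at line 6 remove [dkx] add [aqib,hrwf] -> 19 lines: sqgfl umwbh yckt ohs wxefp gchd ipf aqib hrwf dovx jyxcf jmc gph fav dkw smqxs lraf ztd wyrh

Answer: sqgfl
umwbh
yckt
ohs
wxefp
gchd
ipf
aqib
hrwf
dovx
jyxcf
jmc
gph
fav
dkw
smqxs
lraf
ztd
wyrh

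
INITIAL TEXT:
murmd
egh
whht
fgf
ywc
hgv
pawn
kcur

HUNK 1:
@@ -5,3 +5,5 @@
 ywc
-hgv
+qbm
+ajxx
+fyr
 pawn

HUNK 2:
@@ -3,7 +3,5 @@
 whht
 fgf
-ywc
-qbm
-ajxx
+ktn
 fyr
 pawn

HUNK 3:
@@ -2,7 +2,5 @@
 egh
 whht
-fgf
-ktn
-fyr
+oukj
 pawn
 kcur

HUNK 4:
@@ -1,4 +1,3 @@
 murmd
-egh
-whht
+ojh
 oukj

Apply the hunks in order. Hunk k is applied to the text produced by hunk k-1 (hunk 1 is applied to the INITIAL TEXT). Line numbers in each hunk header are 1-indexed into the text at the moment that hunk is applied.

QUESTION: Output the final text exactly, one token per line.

Answer: murmd
ojh
oukj
pawn
kcur

Derivation:
Hunk 1: at line 5 remove [hgv] add [qbm,ajxx,fyr] -> 10 lines: murmd egh whht fgf ywc qbm ajxx fyr pawn kcur
Hunk 2: at line 3 remove [ywc,qbm,ajxx] add [ktn] -> 8 lines: murmd egh whht fgf ktn fyr pawn kcur
Hunk 3: at line 2 remove [fgf,ktn,fyr] add [oukj] -> 6 lines: murmd egh whht oukj pawn kcur
Hunk 4: at line 1 remove [egh,whht] add [ojh] -> 5 lines: murmd ojh oukj pawn kcur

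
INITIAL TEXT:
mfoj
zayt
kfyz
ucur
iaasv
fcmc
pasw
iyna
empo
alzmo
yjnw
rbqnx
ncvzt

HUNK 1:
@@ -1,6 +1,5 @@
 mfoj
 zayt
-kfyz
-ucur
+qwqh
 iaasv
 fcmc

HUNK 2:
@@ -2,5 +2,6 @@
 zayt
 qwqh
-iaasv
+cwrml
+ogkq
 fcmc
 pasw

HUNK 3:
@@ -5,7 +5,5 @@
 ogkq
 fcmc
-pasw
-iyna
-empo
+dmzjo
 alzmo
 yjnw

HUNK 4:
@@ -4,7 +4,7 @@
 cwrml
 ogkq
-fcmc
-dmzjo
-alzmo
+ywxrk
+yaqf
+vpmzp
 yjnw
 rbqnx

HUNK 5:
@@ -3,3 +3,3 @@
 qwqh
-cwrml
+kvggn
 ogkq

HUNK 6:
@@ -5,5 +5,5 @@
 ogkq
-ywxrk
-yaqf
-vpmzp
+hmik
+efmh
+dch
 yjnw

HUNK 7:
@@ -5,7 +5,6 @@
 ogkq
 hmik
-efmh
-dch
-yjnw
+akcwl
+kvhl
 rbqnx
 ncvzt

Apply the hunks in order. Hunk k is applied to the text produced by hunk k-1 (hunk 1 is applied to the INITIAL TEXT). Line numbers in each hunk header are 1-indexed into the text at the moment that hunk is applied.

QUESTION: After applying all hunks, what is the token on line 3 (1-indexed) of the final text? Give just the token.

Answer: qwqh

Derivation:
Hunk 1: at line 1 remove [kfyz,ucur] add [qwqh] -> 12 lines: mfoj zayt qwqh iaasv fcmc pasw iyna empo alzmo yjnw rbqnx ncvzt
Hunk 2: at line 2 remove [iaasv] add [cwrml,ogkq] -> 13 lines: mfoj zayt qwqh cwrml ogkq fcmc pasw iyna empo alzmo yjnw rbqnx ncvzt
Hunk 3: at line 5 remove [pasw,iyna,empo] add [dmzjo] -> 11 lines: mfoj zayt qwqh cwrml ogkq fcmc dmzjo alzmo yjnw rbqnx ncvzt
Hunk 4: at line 4 remove [fcmc,dmzjo,alzmo] add [ywxrk,yaqf,vpmzp] -> 11 lines: mfoj zayt qwqh cwrml ogkq ywxrk yaqf vpmzp yjnw rbqnx ncvzt
Hunk 5: at line 3 remove [cwrml] add [kvggn] -> 11 lines: mfoj zayt qwqh kvggn ogkq ywxrk yaqf vpmzp yjnw rbqnx ncvzt
Hunk 6: at line 5 remove [ywxrk,yaqf,vpmzp] add [hmik,efmh,dch] -> 11 lines: mfoj zayt qwqh kvggn ogkq hmik efmh dch yjnw rbqnx ncvzt
Hunk 7: at line 5 remove [efmh,dch,yjnw] add [akcwl,kvhl] -> 10 lines: mfoj zayt qwqh kvggn ogkq hmik akcwl kvhl rbqnx ncvzt
Final line 3: qwqh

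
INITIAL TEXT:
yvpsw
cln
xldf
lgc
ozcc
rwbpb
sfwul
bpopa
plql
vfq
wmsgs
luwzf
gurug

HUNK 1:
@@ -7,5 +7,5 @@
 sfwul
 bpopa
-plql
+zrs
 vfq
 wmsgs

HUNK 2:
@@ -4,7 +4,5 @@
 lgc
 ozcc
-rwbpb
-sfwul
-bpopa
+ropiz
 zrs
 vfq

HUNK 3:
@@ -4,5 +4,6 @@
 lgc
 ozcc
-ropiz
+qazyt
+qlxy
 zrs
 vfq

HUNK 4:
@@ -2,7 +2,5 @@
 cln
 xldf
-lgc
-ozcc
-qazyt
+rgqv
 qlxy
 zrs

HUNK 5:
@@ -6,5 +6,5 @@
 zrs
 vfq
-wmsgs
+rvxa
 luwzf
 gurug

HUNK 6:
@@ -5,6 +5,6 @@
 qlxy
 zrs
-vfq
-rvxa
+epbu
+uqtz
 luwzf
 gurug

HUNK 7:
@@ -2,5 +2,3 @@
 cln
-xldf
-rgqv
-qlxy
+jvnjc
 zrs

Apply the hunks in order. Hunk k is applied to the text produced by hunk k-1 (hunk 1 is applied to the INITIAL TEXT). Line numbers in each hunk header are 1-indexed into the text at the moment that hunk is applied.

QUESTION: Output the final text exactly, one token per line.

Answer: yvpsw
cln
jvnjc
zrs
epbu
uqtz
luwzf
gurug

Derivation:
Hunk 1: at line 7 remove [plql] add [zrs] -> 13 lines: yvpsw cln xldf lgc ozcc rwbpb sfwul bpopa zrs vfq wmsgs luwzf gurug
Hunk 2: at line 4 remove [rwbpb,sfwul,bpopa] add [ropiz] -> 11 lines: yvpsw cln xldf lgc ozcc ropiz zrs vfq wmsgs luwzf gurug
Hunk 3: at line 4 remove [ropiz] add [qazyt,qlxy] -> 12 lines: yvpsw cln xldf lgc ozcc qazyt qlxy zrs vfq wmsgs luwzf gurug
Hunk 4: at line 2 remove [lgc,ozcc,qazyt] add [rgqv] -> 10 lines: yvpsw cln xldf rgqv qlxy zrs vfq wmsgs luwzf gurug
Hunk 5: at line 6 remove [wmsgs] add [rvxa] -> 10 lines: yvpsw cln xldf rgqv qlxy zrs vfq rvxa luwzf gurug
Hunk 6: at line 5 remove [vfq,rvxa] add [epbu,uqtz] -> 10 lines: yvpsw cln xldf rgqv qlxy zrs epbu uqtz luwzf gurug
Hunk 7: at line 2 remove [xldf,rgqv,qlxy] add [jvnjc] -> 8 lines: yvpsw cln jvnjc zrs epbu uqtz luwzf gurug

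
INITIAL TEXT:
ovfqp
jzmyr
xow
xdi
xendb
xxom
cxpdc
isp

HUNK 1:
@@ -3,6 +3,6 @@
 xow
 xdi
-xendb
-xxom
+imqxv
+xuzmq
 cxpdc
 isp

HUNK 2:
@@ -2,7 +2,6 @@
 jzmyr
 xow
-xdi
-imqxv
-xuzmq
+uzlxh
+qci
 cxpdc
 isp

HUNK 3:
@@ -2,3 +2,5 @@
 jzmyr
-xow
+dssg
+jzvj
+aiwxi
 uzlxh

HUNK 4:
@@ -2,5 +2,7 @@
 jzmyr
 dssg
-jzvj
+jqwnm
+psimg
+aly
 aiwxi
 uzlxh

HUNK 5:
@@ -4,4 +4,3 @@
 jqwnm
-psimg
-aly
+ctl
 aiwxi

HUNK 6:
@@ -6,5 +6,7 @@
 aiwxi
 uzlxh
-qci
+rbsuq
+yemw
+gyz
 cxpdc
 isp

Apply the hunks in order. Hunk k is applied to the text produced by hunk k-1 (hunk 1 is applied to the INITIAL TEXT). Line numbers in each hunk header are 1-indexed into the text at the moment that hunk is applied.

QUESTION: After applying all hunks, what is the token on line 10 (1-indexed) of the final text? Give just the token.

Answer: gyz

Derivation:
Hunk 1: at line 3 remove [xendb,xxom] add [imqxv,xuzmq] -> 8 lines: ovfqp jzmyr xow xdi imqxv xuzmq cxpdc isp
Hunk 2: at line 2 remove [xdi,imqxv,xuzmq] add [uzlxh,qci] -> 7 lines: ovfqp jzmyr xow uzlxh qci cxpdc isp
Hunk 3: at line 2 remove [xow] add [dssg,jzvj,aiwxi] -> 9 lines: ovfqp jzmyr dssg jzvj aiwxi uzlxh qci cxpdc isp
Hunk 4: at line 2 remove [jzvj] add [jqwnm,psimg,aly] -> 11 lines: ovfqp jzmyr dssg jqwnm psimg aly aiwxi uzlxh qci cxpdc isp
Hunk 5: at line 4 remove [psimg,aly] add [ctl] -> 10 lines: ovfqp jzmyr dssg jqwnm ctl aiwxi uzlxh qci cxpdc isp
Hunk 6: at line 6 remove [qci] add [rbsuq,yemw,gyz] -> 12 lines: ovfqp jzmyr dssg jqwnm ctl aiwxi uzlxh rbsuq yemw gyz cxpdc isp
Final line 10: gyz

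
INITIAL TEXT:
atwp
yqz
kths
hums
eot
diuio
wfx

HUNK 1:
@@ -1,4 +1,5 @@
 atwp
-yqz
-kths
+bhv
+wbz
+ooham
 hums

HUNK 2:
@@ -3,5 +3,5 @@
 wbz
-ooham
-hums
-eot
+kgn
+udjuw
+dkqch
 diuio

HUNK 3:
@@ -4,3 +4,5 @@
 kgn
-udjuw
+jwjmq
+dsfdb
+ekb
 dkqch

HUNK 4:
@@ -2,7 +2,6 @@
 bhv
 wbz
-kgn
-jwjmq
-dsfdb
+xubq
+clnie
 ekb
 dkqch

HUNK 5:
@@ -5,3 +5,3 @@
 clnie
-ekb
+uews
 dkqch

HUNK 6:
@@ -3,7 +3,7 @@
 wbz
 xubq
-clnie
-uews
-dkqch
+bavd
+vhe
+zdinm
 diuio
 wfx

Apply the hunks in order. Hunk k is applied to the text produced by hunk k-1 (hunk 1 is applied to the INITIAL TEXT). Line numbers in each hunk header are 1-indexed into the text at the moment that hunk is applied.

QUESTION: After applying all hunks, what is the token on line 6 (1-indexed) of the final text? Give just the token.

Answer: vhe

Derivation:
Hunk 1: at line 1 remove [yqz,kths] add [bhv,wbz,ooham] -> 8 lines: atwp bhv wbz ooham hums eot diuio wfx
Hunk 2: at line 3 remove [ooham,hums,eot] add [kgn,udjuw,dkqch] -> 8 lines: atwp bhv wbz kgn udjuw dkqch diuio wfx
Hunk 3: at line 4 remove [udjuw] add [jwjmq,dsfdb,ekb] -> 10 lines: atwp bhv wbz kgn jwjmq dsfdb ekb dkqch diuio wfx
Hunk 4: at line 2 remove [kgn,jwjmq,dsfdb] add [xubq,clnie] -> 9 lines: atwp bhv wbz xubq clnie ekb dkqch diuio wfx
Hunk 5: at line 5 remove [ekb] add [uews] -> 9 lines: atwp bhv wbz xubq clnie uews dkqch diuio wfx
Hunk 6: at line 3 remove [clnie,uews,dkqch] add [bavd,vhe,zdinm] -> 9 lines: atwp bhv wbz xubq bavd vhe zdinm diuio wfx
Final line 6: vhe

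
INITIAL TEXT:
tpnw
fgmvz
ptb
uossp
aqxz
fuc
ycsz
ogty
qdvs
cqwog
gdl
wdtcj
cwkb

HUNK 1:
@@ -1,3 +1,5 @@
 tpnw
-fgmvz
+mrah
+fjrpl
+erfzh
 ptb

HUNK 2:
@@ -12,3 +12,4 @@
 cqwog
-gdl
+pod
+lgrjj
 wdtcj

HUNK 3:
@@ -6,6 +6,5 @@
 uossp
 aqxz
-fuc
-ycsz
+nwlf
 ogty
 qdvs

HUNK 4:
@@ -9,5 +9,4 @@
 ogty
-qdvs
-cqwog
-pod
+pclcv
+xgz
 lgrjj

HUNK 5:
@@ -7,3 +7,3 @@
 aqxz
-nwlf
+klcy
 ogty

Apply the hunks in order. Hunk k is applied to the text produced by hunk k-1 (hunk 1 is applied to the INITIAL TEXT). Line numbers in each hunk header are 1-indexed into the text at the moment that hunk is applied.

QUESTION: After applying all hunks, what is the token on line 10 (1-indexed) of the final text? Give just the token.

Answer: pclcv

Derivation:
Hunk 1: at line 1 remove [fgmvz] add [mrah,fjrpl,erfzh] -> 15 lines: tpnw mrah fjrpl erfzh ptb uossp aqxz fuc ycsz ogty qdvs cqwog gdl wdtcj cwkb
Hunk 2: at line 12 remove [gdl] add [pod,lgrjj] -> 16 lines: tpnw mrah fjrpl erfzh ptb uossp aqxz fuc ycsz ogty qdvs cqwog pod lgrjj wdtcj cwkb
Hunk 3: at line 6 remove [fuc,ycsz] add [nwlf] -> 15 lines: tpnw mrah fjrpl erfzh ptb uossp aqxz nwlf ogty qdvs cqwog pod lgrjj wdtcj cwkb
Hunk 4: at line 9 remove [qdvs,cqwog,pod] add [pclcv,xgz] -> 14 lines: tpnw mrah fjrpl erfzh ptb uossp aqxz nwlf ogty pclcv xgz lgrjj wdtcj cwkb
Hunk 5: at line 7 remove [nwlf] add [klcy] -> 14 lines: tpnw mrah fjrpl erfzh ptb uossp aqxz klcy ogty pclcv xgz lgrjj wdtcj cwkb
Final line 10: pclcv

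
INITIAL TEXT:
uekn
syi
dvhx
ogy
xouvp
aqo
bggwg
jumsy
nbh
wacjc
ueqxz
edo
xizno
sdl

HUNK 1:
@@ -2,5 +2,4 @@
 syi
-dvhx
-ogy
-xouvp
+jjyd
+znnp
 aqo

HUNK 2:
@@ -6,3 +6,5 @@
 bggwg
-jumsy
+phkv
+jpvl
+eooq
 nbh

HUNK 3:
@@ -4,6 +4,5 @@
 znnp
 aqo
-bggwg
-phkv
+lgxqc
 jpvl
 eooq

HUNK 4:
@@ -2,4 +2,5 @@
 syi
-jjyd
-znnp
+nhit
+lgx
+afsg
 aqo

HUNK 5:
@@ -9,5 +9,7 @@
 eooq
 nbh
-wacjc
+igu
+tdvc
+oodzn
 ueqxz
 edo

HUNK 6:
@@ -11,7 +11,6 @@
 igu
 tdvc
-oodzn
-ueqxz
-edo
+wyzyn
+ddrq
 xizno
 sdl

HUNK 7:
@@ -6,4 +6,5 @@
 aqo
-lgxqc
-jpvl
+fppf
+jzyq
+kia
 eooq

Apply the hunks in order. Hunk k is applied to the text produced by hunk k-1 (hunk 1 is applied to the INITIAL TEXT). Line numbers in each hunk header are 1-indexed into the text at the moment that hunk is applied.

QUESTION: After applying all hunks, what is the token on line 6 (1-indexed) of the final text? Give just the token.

Answer: aqo

Derivation:
Hunk 1: at line 2 remove [dvhx,ogy,xouvp] add [jjyd,znnp] -> 13 lines: uekn syi jjyd znnp aqo bggwg jumsy nbh wacjc ueqxz edo xizno sdl
Hunk 2: at line 6 remove [jumsy] add [phkv,jpvl,eooq] -> 15 lines: uekn syi jjyd znnp aqo bggwg phkv jpvl eooq nbh wacjc ueqxz edo xizno sdl
Hunk 3: at line 4 remove [bggwg,phkv] add [lgxqc] -> 14 lines: uekn syi jjyd znnp aqo lgxqc jpvl eooq nbh wacjc ueqxz edo xizno sdl
Hunk 4: at line 2 remove [jjyd,znnp] add [nhit,lgx,afsg] -> 15 lines: uekn syi nhit lgx afsg aqo lgxqc jpvl eooq nbh wacjc ueqxz edo xizno sdl
Hunk 5: at line 9 remove [wacjc] add [igu,tdvc,oodzn] -> 17 lines: uekn syi nhit lgx afsg aqo lgxqc jpvl eooq nbh igu tdvc oodzn ueqxz edo xizno sdl
Hunk 6: at line 11 remove [oodzn,ueqxz,edo] add [wyzyn,ddrq] -> 16 lines: uekn syi nhit lgx afsg aqo lgxqc jpvl eooq nbh igu tdvc wyzyn ddrq xizno sdl
Hunk 7: at line 6 remove [lgxqc,jpvl] add [fppf,jzyq,kia] -> 17 lines: uekn syi nhit lgx afsg aqo fppf jzyq kia eooq nbh igu tdvc wyzyn ddrq xizno sdl
Final line 6: aqo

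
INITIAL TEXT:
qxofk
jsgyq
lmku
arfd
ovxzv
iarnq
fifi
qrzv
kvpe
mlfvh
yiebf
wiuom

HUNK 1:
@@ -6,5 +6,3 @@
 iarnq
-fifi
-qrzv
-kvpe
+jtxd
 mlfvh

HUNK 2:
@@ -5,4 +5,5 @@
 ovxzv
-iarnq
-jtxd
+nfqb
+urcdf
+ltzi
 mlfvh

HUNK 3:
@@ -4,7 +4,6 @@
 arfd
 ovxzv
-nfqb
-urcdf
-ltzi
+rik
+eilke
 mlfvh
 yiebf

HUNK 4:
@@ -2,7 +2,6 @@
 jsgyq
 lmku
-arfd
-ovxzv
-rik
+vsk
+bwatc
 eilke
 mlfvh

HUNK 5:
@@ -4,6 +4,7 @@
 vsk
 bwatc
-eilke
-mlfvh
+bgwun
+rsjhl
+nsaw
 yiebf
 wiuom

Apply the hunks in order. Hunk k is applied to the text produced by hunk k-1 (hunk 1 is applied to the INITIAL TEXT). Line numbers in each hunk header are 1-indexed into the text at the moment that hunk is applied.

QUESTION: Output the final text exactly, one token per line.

Hunk 1: at line 6 remove [fifi,qrzv,kvpe] add [jtxd] -> 10 lines: qxofk jsgyq lmku arfd ovxzv iarnq jtxd mlfvh yiebf wiuom
Hunk 2: at line 5 remove [iarnq,jtxd] add [nfqb,urcdf,ltzi] -> 11 lines: qxofk jsgyq lmku arfd ovxzv nfqb urcdf ltzi mlfvh yiebf wiuom
Hunk 3: at line 4 remove [nfqb,urcdf,ltzi] add [rik,eilke] -> 10 lines: qxofk jsgyq lmku arfd ovxzv rik eilke mlfvh yiebf wiuom
Hunk 4: at line 2 remove [arfd,ovxzv,rik] add [vsk,bwatc] -> 9 lines: qxofk jsgyq lmku vsk bwatc eilke mlfvh yiebf wiuom
Hunk 5: at line 4 remove [eilke,mlfvh] add [bgwun,rsjhl,nsaw] -> 10 lines: qxofk jsgyq lmku vsk bwatc bgwun rsjhl nsaw yiebf wiuom

Answer: qxofk
jsgyq
lmku
vsk
bwatc
bgwun
rsjhl
nsaw
yiebf
wiuom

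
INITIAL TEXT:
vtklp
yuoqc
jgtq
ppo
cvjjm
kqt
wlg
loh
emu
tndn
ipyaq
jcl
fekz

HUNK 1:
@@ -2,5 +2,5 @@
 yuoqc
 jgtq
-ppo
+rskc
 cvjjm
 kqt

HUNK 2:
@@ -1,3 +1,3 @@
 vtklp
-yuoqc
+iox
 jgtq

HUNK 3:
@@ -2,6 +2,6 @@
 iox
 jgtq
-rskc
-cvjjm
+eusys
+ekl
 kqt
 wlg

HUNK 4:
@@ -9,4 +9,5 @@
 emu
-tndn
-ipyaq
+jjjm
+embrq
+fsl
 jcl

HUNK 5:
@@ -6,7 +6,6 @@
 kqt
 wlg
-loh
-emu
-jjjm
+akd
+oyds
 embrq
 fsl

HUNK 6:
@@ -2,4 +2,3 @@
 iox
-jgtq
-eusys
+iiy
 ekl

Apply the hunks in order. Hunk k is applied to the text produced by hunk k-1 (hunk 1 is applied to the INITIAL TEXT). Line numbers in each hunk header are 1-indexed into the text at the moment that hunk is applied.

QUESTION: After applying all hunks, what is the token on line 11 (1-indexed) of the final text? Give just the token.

Answer: jcl

Derivation:
Hunk 1: at line 2 remove [ppo] add [rskc] -> 13 lines: vtklp yuoqc jgtq rskc cvjjm kqt wlg loh emu tndn ipyaq jcl fekz
Hunk 2: at line 1 remove [yuoqc] add [iox] -> 13 lines: vtklp iox jgtq rskc cvjjm kqt wlg loh emu tndn ipyaq jcl fekz
Hunk 3: at line 2 remove [rskc,cvjjm] add [eusys,ekl] -> 13 lines: vtklp iox jgtq eusys ekl kqt wlg loh emu tndn ipyaq jcl fekz
Hunk 4: at line 9 remove [tndn,ipyaq] add [jjjm,embrq,fsl] -> 14 lines: vtklp iox jgtq eusys ekl kqt wlg loh emu jjjm embrq fsl jcl fekz
Hunk 5: at line 6 remove [loh,emu,jjjm] add [akd,oyds] -> 13 lines: vtklp iox jgtq eusys ekl kqt wlg akd oyds embrq fsl jcl fekz
Hunk 6: at line 2 remove [jgtq,eusys] add [iiy] -> 12 lines: vtklp iox iiy ekl kqt wlg akd oyds embrq fsl jcl fekz
Final line 11: jcl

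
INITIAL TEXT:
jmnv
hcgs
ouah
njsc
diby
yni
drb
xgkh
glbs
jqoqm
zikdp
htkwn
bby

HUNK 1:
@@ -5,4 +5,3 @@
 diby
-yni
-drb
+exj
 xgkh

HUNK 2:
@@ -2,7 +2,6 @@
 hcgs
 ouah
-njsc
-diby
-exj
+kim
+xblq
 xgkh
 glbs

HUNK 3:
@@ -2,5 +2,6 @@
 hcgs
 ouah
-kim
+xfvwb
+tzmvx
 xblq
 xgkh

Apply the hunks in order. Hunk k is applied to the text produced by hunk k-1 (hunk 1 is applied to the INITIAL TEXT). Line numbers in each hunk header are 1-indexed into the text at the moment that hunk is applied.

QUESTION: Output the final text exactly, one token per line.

Hunk 1: at line 5 remove [yni,drb] add [exj] -> 12 lines: jmnv hcgs ouah njsc diby exj xgkh glbs jqoqm zikdp htkwn bby
Hunk 2: at line 2 remove [njsc,diby,exj] add [kim,xblq] -> 11 lines: jmnv hcgs ouah kim xblq xgkh glbs jqoqm zikdp htkwn bby
Hunk 3: at line 2 remove [kim] add [xfvwb,tzmvx] -> 12 lines: jmnv hcgs ouah xfvwb tzmvx xblq xgkh glbs jqoqm zikdp htkwn bby

Answer: jmnv
hcgs
ouah
xfvwb
tzmvx
xblq
xgkh
glbs
jqoqm
zikdp
htkwn
bby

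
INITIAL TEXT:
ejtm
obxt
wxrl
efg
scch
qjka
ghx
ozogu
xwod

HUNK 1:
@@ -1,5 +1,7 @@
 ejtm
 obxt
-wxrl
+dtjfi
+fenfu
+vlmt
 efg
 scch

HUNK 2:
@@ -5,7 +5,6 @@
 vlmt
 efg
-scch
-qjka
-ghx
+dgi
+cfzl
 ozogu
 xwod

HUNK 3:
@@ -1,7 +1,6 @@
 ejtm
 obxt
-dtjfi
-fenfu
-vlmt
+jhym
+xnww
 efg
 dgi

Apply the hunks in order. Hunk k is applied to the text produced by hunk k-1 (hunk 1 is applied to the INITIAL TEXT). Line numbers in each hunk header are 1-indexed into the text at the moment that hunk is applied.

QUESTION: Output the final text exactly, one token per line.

Answer: ejtm
obxt
jhym
xnww
efg
dgi
cfzl
ozogu
xwod

Derivation:
Hunk 1: at line 1 remove [wxrl] add [dtjfi,fenfu,vlmt] -> 11 lines: ejtm obxt dtjfi fenfu vlmt efg scch qjka ghx ozogu xwod
Hunk 2: at line 5 remove [scch,qjka,ghx] add [dgi,cfzl] -> 10 lines: ejtm obxt dtjfi fenfu vlmt efg dgi cfzl ozogu xwod
Hunk 3: at line 1 remove [dtjfi,fenfu,vlmt] add [jhym,xnww] -> 9 lines: ejtm obxt jhym xnww efg dgi cfzl ozogu xwod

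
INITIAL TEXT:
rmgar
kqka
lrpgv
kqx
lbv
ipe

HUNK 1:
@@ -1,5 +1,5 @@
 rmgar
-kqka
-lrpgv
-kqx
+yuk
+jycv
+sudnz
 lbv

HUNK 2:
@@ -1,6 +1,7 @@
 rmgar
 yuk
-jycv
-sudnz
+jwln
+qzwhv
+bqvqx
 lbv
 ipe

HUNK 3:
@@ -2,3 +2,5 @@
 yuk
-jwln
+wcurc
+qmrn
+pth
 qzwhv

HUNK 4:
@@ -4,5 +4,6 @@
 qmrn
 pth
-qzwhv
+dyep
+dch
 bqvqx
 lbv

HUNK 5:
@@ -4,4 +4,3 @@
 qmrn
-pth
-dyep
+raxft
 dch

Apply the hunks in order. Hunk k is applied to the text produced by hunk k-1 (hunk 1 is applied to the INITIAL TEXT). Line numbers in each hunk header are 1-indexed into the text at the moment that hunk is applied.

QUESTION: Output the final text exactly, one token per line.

Answer: rmgar
yuk
wcurc
qmrn
raxft
dch
bqvqx
lbv
ipe

Derivation:
Hunk 1: at line 1 remove [kqka,lrpgv,kqx] add [yuk,jycv,sudnz] -> 6 lines: rmgar yuk jycv sudnz lbv ipe
Hunk 2: at line 1 remove [jycv,sudnz] add [jwln,qzwhv,bqvqx] -> 7 lines: rmgar yuk jwln qzwhv bqvqx lbv ipe
Hunk 3: at line 2 remove [jwln] add [wcurc,qmrn,pth] -> 9 lines: rmgar yuk wcurc qmrn pth qzwhv bqvqx lbv ipe
Hunk 4: at line 4 remove [qzwhv] add [dyep,dch] -> 10 lines: rmgar yuk wcurc qmrn pth dyep dch bqvqx lbv ipe
Hunk 5: at line 4 remove [pth,dyep] add [raxft] -> 9 lines: rmgar yuk wcurc qmrn raxft dch bqvqx lbv ipe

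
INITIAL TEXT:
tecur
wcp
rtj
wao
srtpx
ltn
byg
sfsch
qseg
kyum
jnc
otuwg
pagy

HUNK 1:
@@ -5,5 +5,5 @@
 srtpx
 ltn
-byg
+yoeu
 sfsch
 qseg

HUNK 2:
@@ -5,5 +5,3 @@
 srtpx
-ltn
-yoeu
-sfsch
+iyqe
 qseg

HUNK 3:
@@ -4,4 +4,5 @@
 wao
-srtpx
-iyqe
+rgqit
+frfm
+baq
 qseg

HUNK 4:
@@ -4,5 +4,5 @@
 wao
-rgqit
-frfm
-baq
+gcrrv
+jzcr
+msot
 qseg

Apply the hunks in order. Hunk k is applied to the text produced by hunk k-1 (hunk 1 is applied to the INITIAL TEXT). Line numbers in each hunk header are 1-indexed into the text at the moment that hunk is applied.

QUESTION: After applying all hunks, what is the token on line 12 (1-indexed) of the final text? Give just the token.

Hunk 1: at line 5 remove [byg] add [yoeu] -> 13 lines: tecur wcp rtj wao srtpx ltn yoeu sfsch qseg kyum jnc otuwg pagy
Hunk 2: at line 5 remove [ltn,yoeu,sfsch] add [iyqe] -> 11 lines: tecur wcp rtj wao srtpx iyqe qseg kyum jnc otuwg pagy
Hunk 3: at line 4 remove [srtpx,iyqe] add [rgqit,frfm,baq] -> 12 lines: tecur wcp rtj wao rgqit frfm baq qseg kyum jnc otuwg pagy
Hunk 4: at line 4 remove [rgqit,frfm,baq] add [gcrrv,jzcr,msot] -> 12 lines: tecur wcp rtj wao gcrrv jzcr msot qseg kyum jnc otuwg pagy
Final line 12: pagy

Answer: pagy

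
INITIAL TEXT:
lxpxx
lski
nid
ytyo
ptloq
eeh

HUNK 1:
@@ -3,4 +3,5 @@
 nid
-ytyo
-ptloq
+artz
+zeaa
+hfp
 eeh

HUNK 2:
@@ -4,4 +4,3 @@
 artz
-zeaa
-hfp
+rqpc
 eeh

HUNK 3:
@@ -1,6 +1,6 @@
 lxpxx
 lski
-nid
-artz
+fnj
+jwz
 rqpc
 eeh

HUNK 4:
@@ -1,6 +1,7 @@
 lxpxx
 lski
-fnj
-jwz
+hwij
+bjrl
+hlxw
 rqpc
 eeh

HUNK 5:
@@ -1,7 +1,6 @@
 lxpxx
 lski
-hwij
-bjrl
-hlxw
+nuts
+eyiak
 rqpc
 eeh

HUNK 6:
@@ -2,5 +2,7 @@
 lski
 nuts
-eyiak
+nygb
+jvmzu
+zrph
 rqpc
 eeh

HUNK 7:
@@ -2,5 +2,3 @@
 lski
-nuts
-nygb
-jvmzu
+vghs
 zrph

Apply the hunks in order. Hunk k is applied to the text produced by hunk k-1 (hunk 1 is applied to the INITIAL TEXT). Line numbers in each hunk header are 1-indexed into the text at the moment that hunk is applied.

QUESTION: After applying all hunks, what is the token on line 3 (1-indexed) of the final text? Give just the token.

Hunk 1: at line 3 remove [ytyo,ptloq] add [artz,zeaa,hfp] -> 7 lines: lxpxx lski nid artz zeaa hfp eeh
Hunk 2: at line 4 remove [zeaa,hfp] add [rqpc] -> 6 lines: lxpxx lski nid artz rqpc eeh
Hunk 3: at line 1 remove [nid,artz] add [fnj,jwz] -> 6 lines: lxpxx lski fnj jwz rqpc eeh
Hunk 4: at line 1 remove [fnj,jwz] add [hwij,bjrl,hlxw] -> 7 lines: lxpxx lski hwij bjrl hlxw rqpc eeh
Hunk 5: at line 1 remove [hwij,bjrl,hlxw] add [nuts,eyiak] -> 6 lines: lxpxx lski nuts eyiak rqpc eeh
Hunk 6: at line 2 remove [eyiak] add [nygb,jvmzu,zrph] -> 8 lines: lxpxx lski nuts nygb jvmzu zrph rqpc eeh
Hunk 7: at line 2 remove [nuts,nygb,jvmzu] add [vghs] -> 6 lines: lxpxx lski vghs zrph rqpc eeh
Final line 3: vghs

Answer: vghs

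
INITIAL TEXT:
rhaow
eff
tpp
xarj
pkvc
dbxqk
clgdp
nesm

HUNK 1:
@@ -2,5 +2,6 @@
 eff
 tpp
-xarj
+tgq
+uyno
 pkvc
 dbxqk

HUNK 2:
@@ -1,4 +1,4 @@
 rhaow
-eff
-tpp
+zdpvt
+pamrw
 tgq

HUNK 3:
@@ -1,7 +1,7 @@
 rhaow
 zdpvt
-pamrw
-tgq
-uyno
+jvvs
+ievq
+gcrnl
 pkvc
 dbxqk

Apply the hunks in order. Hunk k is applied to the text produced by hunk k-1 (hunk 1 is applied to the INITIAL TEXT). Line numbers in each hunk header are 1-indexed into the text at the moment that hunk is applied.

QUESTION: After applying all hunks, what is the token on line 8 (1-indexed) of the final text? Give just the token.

Answer: clgdp

Derivation:
Hunk 1: at line 2 remove [xarj] add [tgq,uyno] -> 9 lines: rhaow eff tpp tgq uyno pkvc dbxqk clgdp nesm
Hunk 2: at line 1 remove [eff,tpp] add [zdpvt,pamrw] -> 9 lines: rhaow zdpvt pamrw tgq uyno pkvc dbxqk clgdp nesm
Hunk 3: at line 1 remove [pamrw,tgq,uyno] add [jvvs,ievq,gcrnl] -> 9 lines: rhaow zdpvt jvvs ievq gcrnl pkvc dbxqk clgdp nesm
Final line 8: clgdp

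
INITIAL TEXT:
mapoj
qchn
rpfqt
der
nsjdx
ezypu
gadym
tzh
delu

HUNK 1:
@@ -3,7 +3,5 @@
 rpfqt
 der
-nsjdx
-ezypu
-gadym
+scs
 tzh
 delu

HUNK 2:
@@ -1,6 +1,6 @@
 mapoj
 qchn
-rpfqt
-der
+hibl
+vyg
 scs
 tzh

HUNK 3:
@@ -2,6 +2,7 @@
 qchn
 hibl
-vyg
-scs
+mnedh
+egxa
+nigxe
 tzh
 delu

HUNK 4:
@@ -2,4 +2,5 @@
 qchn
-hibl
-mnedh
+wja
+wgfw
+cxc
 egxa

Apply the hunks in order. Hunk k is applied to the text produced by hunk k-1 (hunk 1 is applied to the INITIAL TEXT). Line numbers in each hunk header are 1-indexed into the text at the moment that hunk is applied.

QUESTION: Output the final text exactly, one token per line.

Answer: mapoj
qchn
wja
wgfw
cxc
egxa
nigxe
tzh
delu

Derivation:
Hunk 1: at line 3 remove [nsjdx,ezypu,gadym] add [scs] -> 7 lines: mapoj qchn rpfqt der scs tzh delu
Hunk 2: at line 1 remove [rpfqt,der] add [hibl,vyg] -> 7 lines: mapoj qchn hibl vyg scs tzh delu
Hunk 3: at line 2 remove [vyg,scs] add [mnedh,egxa,nigxe] -> 8 lines: mapoj qchn hibl mnedh egxa nigxe tzh delu
Hunk 4: at line 2 remove [hibl,mnedh] add [wja,wgfw,cxc] -> 9 lines: mapoj qchn wja wgfw cxc egxa nigxe tzh delu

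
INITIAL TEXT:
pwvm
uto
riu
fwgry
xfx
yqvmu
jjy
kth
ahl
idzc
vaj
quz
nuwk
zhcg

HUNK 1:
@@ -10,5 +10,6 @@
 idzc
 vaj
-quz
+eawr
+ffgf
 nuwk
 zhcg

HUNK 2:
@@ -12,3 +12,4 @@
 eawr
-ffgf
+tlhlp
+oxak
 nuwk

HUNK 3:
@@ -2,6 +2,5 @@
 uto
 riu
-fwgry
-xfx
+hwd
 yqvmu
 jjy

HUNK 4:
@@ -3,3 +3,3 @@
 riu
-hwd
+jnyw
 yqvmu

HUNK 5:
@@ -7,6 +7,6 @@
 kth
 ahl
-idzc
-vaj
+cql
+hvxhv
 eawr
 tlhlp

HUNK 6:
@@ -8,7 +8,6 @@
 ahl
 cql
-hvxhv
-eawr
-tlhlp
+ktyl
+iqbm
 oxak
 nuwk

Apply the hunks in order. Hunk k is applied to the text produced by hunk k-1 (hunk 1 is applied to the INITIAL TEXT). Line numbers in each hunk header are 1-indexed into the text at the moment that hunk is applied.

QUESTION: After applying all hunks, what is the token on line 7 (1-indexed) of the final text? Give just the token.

Hunk 1: at line 10 remove [quz] add [eawr,ffgf] -> 15 lines: pwvm uto riu fwgry xfx yqvmu jjy kth ahl idzc vaj eawr ffgf nuwk zhcg
Hunk 2: at line 12 remove [ffgf] add [tlhlp,oxak] -> 16 lines: pwvm uto riu fwgry xfx yqvmu jjy kth ahl idzc vaj eawr tlhlp oxak nuwk zhcg
Hunk 3: at line 2 remove [fwgry,xfx] add [hwd] -> 15 lines: pwvm uto riu hwd yqvmu jjy kth ahl idzc vaj eawr tlhlp oxak nuwk zhcg
Hunk 4: at line 3 remove [hwd] add [jnyw] -> 15 lines: pwvm uto riu jnyw yqvmu jjy kth ahl idzc vaj eawr tlhlp oxak nuwk zhcg
Hunk 5: at line 7 remove [idzc,vaj] add [cql,hvxhv] -> 15 lines: pwvm uto riu jnyw yqvmu jjy kth ahl cql hvxhv eawr tlhlp oxak nuwk zhcg
Hunk 6: at line 8 remove [hvxhv,eawr,tlhlp] add [ktyl,iqbm] -> 14 lines: pwvm uto riu jnyw yqvmu jjy kth ahl cql ktyl iqbm oxak nuwk zhcg
Final line 7: kth

Answer: kth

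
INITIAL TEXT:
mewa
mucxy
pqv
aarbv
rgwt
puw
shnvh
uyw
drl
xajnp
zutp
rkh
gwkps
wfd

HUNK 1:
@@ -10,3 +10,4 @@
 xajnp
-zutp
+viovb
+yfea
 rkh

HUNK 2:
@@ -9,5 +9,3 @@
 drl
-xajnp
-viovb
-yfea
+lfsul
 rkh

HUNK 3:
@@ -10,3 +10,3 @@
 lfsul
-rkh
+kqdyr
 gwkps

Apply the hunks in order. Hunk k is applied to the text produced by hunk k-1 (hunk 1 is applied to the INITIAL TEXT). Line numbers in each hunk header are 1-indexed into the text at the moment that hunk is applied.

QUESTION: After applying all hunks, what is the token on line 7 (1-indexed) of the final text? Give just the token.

Answer: shnvh

Derivation:
Hunk 1: at line 10 remove [zutp] add [viovb,yfea] -> 15 lines: mewa mucxy pqv aarbv rgwt puw shnvh uyw drl xajnp viovb yfea rkh gwkps wfd
Hunk 2: at line 9 remove [xajnp,viovb,yfea] add [lfsul] -> 13 lines: mewa mucxy pqv aarbv rgwt puw shnvh uyw drl lfsul rkh gwkps wfd
Hunk 3: at line 10 remove [rkh] add [kqdyr] -> 13 lines: mewa mucxy pqv aarbv rgwt puw shnvh uyw drl lfsul kqdyr gwkps wfd
Final line 7: shnvh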